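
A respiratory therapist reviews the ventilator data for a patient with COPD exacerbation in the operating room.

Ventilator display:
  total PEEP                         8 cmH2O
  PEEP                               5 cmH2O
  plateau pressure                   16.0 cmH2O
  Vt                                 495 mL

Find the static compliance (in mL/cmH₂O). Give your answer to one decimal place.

End-expiratory occlusion gives total PEEP = 8 cmH2O (intrinsic PEEP = 8 − 5 = 3). Use total PEEP for the elastic gradient.
Cstat = Vt / (Pplat − PEEPtotal) = 495 / (16.0 − 8) = 495 / 8.0 = 61.875 mL/cmH2O.

61.9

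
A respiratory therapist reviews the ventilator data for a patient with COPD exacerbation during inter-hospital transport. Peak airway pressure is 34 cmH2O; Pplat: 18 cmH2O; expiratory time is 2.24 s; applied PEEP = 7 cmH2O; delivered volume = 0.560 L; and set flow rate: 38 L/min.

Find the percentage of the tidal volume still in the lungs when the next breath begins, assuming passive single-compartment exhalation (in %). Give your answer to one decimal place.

Flow: 38 L/min ÷ 60 = 0.6333 L/s.
R = (PIP − Pplat)/V̇ = (34 − 18) / 0.6333 = 16.0/0.6333 = 25.264 cmH2O·s/L.
C = Vt/(Pplat − PEEP) = 560.0 / (18 − 7) = 560.0/11.0 = 50.909 mL/cmH2O.
τ = R × C = 25.264 × 0.05091 L/cmH2O = 1.286 s.
Fraction remaining at end-expiration = e^(−Te/τ) = e^(−2.24/1.286) = 0.1752 → 17.52%.

17.5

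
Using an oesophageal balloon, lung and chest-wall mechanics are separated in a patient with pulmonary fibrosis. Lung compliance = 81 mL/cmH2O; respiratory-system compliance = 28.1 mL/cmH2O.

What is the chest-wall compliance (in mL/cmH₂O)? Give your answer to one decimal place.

1/Ccw = 1/Crs − 1/CL.
1/Ccw = 1/28.1 − 1/81 = 0.02324.
Ccw = 43.029 mL/cmH2O.

43.0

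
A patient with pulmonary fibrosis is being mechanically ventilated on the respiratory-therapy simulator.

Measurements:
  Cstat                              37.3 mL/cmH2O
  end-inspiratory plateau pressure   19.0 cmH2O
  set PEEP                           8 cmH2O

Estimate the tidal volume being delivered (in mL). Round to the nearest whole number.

410

Vt = Cstat × (Pplat − PEEP) = 37.3 × (19.0 − 8) = 37.3 × 11.0 = 410.3 mL.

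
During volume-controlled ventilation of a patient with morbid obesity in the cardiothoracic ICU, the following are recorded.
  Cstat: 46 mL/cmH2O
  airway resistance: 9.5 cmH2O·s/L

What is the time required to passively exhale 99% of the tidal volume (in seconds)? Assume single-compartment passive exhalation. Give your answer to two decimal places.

τ = R × C = 9.5 × 46 mL/cmH2O = 9.5 × 0.046 L/cmH2O = 0.437 s.
Exhaled fraction f = 1 − e^(−t/τ) → t = −τ·ln(1 − f) = −0.437·ln(0.01) = 2.012 s.

2.01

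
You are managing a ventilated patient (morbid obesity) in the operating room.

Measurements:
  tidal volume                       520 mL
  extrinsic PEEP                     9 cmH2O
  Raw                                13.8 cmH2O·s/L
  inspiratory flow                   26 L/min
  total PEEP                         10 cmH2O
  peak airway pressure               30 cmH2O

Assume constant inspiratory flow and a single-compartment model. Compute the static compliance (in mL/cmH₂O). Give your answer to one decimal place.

Flow: 26 L/min ÷ 60 = 0.4333 L/s.
Total PEEP = 10 cmH2O (set 9 + intrinsic 1); this is the baseline alveolar pressure.
Equation of motion (constant flow): PIP = Vt/C + R·V̇ + PEEP.
Vt/C = PIP − R·V̇ − PEEP = 30 − 13.8×0.4333 − 10 = 30 − 5.98 − 10 = 14.02 cmH2O.
C = Vt / 14.02 = 520 / 14.02 = 37.09 mL/cmH2O.

37.1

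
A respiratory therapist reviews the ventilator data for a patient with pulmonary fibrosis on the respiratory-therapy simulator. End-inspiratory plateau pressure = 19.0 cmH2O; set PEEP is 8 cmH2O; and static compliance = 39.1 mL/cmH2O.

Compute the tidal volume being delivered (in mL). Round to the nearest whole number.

430

Vt = Cstat × (Pplat − PEEP) = 39.1 × (19.0 − 8) = 39.1 × 11.0 = 430.1 mL.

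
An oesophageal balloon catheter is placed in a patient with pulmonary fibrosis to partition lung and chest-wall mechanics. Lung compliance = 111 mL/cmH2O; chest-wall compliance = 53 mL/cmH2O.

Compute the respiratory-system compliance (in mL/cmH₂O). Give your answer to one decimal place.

35.9

Lung and chest wall are elastances in series: 1/Crs = 1/CL + 1/Ccw.
1/Crs = 1/111 + 1/53 = 0.02788.
Crs = 35.868 mL/cmH2O.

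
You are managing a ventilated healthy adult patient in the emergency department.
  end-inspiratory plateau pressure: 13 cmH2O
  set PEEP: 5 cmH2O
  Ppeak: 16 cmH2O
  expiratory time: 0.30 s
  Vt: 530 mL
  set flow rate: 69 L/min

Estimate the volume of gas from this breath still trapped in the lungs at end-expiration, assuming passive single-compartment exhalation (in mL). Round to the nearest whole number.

93

Flow: 69 L/min ÷ 60 = 1.15 L/s.
R = (PIP − Pplat)/V̇ = (16 − 13) / 1.15 = 3.0/1.15 = 2.609 cmH2O·s/L.
C = Vt/(Pplat − PEEP) = 530.0 / (13 − 5) = 530.0/8.0 = 66.25 mL/cmH2O.
τ = R × C = 2.609 × 0.06625 L/cmH2O = 0.1728 s.
Fraction remaining = e^(−Te/τ) = e^(−0.30/0.1728) = 0.1762.
Trapped volume = 530.0 × 0.1762 = 93.386 mL.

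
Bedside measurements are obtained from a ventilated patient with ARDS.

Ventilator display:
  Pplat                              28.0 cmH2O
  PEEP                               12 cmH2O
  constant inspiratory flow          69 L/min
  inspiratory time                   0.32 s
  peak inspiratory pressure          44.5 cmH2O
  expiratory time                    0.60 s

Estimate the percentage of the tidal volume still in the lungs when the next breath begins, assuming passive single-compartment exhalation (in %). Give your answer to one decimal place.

16.2

Flow: 69 L/min ÷ 60 = 1.15 L/s.
Vt = flow × Ti = 1.15 L/s × 0.32 s × 1000 mL/L = 368.0 mL.
R = (PIP − Pplat)/V̇ = (44.5 − 28.0) / 1.15 = 16.5/1.15 = 14.348 cmH2O·s/L.
C = Vt/(Pplat − PEEP) = 368.0 / (28.0 − 12) = 368.0/16.0 = 23.0 mL/cmH2O.
τ = R × C = 14.348 × 0.023 L/cmH2O = 0.33 s.
Fraction remaining at end-expiration = e^(−Te/τ) = e^(−0.60/0.33) = 0.1623 → 16.23%.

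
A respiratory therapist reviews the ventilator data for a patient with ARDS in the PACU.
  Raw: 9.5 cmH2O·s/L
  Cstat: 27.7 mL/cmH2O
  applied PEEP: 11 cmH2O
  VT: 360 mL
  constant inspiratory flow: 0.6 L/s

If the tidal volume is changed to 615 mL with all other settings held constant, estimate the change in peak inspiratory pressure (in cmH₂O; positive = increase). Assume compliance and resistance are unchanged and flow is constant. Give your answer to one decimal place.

9.2

PIP = Vt/C + R·V̇ + PEEP (constant-flow equation of motion).
Only the elastic term changes: ΔPIP = ΔVt / C = (615 − 360) / 27.7 = 9.206 cmH2O.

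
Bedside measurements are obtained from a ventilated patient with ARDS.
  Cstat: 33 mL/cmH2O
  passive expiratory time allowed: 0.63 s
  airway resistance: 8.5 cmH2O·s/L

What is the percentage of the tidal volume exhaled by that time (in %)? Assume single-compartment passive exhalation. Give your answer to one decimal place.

τ = R × C = 8.5 × 33 mL/cmH2O = 8.5 × 0.033 L/cmH2O = 0.2805 s.
Passive exhalation: V(t)/V₀ = e^(−t/τ) = e^(−0.63/0.2805) = 0.1058.
Fraction exhaled = 1 − 0.1058 = 0.8942 → 89.42%.

89.4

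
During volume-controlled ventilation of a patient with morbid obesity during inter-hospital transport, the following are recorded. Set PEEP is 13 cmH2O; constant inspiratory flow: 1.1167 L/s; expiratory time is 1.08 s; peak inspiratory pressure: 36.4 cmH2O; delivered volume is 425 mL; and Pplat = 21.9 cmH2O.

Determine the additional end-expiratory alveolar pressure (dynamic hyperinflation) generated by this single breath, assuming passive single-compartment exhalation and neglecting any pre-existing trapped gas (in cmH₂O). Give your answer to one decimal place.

R = (PIP − Pplat)/V̇ = (36.4 − 21.9) / 1.1167 = 14.5/1.1167 = 12.985 cmH2O·s/L.
C = Vt/(Pplat − PEEP) = 425.0 / (21.9 − 13) = 425.0/8.9 = 47.753 mL/cmH2O.
τ = R × C = 12.985 × 0.04775 L/cmH2O = 0.62 s.
Fraction remaining = e^(−Te/τ) = e^(−1.08/0.62) = 0.1752; trapped volume = 425.0 × 0.1752 = 74.46 mL.
Additional alveolar pressure from trapping ≈ V_trapped / C = 74.46 / 47.753 = 1.559 cmH2O.

1.6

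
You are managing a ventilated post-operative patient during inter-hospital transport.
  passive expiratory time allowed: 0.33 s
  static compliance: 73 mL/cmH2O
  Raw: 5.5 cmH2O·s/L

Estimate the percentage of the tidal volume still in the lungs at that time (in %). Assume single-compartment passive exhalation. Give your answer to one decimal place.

τ = R × C = 5.5 × 73 mL/cmH2O = 5.5 × 0.073 L/cmH2O = 0.4015 s.
Passive exhalation: V(t)/V₀ = e^(−t/τ) = e^(−0.33/0.4015) = 0.4396.
Fraction remaining = 0.4396 → 43.96%.

44.0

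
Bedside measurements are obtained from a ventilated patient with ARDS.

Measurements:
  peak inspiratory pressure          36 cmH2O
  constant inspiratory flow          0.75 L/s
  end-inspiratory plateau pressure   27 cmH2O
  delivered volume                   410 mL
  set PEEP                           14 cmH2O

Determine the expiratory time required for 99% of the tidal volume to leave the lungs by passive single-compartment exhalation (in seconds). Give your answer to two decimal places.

R = (PIP − Pplat)/V̇ = (36 − 27) / 0.75 = 9.0/0.75 = 12.0 cmH2O·s/L.
C = Vt/(Pplat − PEEP) = 410.0 / (27 − 14) = 410.0/13.0 = 31.538 mL/cmH2O.
τ = R × C = 12.0 × 0.03154 L/cmH2O = 0.3785 s.
t = −τ·ln(1 − 0.99) = −0.3785·ln(0.01) = 1.743 s.

1.74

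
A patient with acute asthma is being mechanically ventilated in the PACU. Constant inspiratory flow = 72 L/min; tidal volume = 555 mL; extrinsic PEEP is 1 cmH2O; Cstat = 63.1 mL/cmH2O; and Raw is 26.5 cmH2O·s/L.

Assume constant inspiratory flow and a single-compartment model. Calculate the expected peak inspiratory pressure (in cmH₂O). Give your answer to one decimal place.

41.6

Flow: 72 L/min ÷ 60 = 1.2 L/s.
Equation of motion (constant flow): PIP = Vt/C + R·V̇ + PEEP.
PIP = 555/63.1 + 26.5×1.2 + 1 = 8.796 + 31.8 + 1 = 41.596 cmH2O.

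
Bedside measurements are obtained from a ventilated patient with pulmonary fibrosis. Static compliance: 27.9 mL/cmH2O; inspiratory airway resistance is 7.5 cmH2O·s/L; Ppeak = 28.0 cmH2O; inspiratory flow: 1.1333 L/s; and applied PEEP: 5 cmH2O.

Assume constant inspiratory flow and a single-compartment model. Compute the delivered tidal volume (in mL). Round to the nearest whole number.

Equation of motion (constant flow): PIP = Vt/C + R·V̇ + PEEP.
Vt/C = PIP − R·V̇ − PEEP = 28.0 − 8.5 − 5 = 14.5 cmH2O.
Vt = C × 14.5 = 27.9 × 14.5 = 404.55 mL.

405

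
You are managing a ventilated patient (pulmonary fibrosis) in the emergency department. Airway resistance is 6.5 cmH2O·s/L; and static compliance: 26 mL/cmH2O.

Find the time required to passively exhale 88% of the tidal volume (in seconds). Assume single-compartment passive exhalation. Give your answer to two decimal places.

τ = R × C = 6.5 × 26 mL/cmH2O = 6.5 × 0.026 L/cmH2O = 0.169 s.
Exhaled fraction f = 1 − e^(−t/τ) → t = −τ·ln(1 − f) = −0.169·ln(0.12) = 0.3583 s.

0.36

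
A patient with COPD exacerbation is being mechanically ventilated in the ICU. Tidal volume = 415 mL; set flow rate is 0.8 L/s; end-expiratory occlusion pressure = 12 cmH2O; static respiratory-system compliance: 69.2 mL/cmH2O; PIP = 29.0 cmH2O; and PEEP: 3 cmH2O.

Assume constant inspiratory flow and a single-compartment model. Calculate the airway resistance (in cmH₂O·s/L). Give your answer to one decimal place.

Total PEEP = 12 cmH2O (set 3 + intrinsic 9); this is the baseline alveolar pressure.
Equation of motion (constant flow): PIP = Vt/C + R·V̇ + PEEP.
R·V̇ = PIP − Vt/C − PEEP = 29.0 − 415/69.2 − 12 = 29.0 − 5.997 − 12 = 11.003 cmH2O.
R = 11.003 / 0.8 = 13.754 cmH2O·s/L.

13.8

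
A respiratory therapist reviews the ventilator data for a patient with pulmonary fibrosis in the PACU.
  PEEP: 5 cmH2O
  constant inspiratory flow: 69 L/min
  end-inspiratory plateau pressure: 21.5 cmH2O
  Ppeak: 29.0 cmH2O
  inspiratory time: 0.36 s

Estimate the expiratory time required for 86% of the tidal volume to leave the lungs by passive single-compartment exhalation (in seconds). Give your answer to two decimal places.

Flow: 69 L/min ÷ 60 = 1.15 L/s.
Vt = flow × Ti = 1.15 L/s × 0.36 s × 1000 mL/L = 414.0 mL.
R = (PIP − Pplat)/V̇ = (29.0 − 21.5) / 1.15 = 7.5/1.15 = 6.522 cmH2O·s/L.
C = Vt/(Pplat − PEEP) = 414.0 / (21.5 − 5) = 414.0/16.5 = 25.091 mL/cmH2O.
τ = R × C = 6.522 × 0.02509 L/cmH2O = 0.1636 s.
t = −τ·ln(1 − 0.86) = −0.1636·ln(0.14) = 0.3217 s.

0.32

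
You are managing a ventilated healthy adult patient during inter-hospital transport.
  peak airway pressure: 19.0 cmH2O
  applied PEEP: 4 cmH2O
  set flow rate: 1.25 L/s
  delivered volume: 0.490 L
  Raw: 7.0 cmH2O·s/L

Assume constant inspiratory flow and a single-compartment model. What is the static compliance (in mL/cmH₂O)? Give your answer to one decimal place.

78.4

Equation of motion (constant flow): PIP = Vt/C + R·V̇ + PEEP.
Vt/C = PIP − R·V̇ − PEEP = 19.0 − 7.0×1.25 − 4 = 19.0 − 8.75 − 4 = 6.25 cmH2O.
C = Vt / 6.25 = 490 / 6.25 = 78.4 mL/cmH2O.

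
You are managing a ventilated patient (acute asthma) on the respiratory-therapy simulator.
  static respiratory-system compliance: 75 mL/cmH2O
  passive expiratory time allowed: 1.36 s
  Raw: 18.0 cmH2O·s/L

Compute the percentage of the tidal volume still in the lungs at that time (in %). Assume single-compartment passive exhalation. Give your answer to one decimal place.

τ = R × C = 18.0 × 75 mL/cmH2O = 18.0 × 0.075 L/cmH2O = 1.35 s.
Passive exhalation: V(t)/V₀ = e^(−t/τ) = e^(−1.36/1.35) = 0.3652.
Fraction remaining = 0.3652 → 36.52%.

36.5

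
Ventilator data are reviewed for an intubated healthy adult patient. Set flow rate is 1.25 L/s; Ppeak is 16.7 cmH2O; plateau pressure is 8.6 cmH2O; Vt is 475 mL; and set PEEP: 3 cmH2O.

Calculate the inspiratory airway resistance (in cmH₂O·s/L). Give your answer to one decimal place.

Raw = (PIP − Pplat) / flow = (16.7 − 8.6) / 1.25 = 8.1 / 1.25 = 6.48 cmH2O·s/L.

6.5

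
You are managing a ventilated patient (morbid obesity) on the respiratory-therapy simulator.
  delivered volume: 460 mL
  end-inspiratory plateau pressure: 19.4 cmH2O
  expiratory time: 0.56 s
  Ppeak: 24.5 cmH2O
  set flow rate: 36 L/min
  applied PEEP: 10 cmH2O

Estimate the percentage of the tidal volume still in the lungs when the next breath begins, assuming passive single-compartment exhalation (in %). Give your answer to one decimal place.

Flow: 36 L/min ÷ 60 = 0.6 L/s.
R = (PIP − Pplat)/V̇ = (24.5 − 19.4) / 0.6 = 5.1/0.6 = 8.5 cmH2O·s/L.
C = Vt/(Pplat − PEEP) = 460.0 / (19.4 − 10) = 460.0/9.4 = 48.936 mL/cmH2O.
τ = R × C = 8.5 × 0.04894 L/cmH2O = 0.416 s.
Fraction remaining at end-expiration = e^(−Te/τ) = e^(−0.56/0.416) = 0.2602 → 26.02%.

26.0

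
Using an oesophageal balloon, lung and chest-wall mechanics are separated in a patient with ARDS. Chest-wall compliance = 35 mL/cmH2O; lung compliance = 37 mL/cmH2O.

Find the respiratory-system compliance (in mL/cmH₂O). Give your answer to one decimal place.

18.0

Lung and chest wall are elastances in series: 1/Crs = 1/CL + 1/Ccw.
1/Crs = 1/37 + 1/35 = 0.0556.
Crs = 17.986 mL/cmH2O.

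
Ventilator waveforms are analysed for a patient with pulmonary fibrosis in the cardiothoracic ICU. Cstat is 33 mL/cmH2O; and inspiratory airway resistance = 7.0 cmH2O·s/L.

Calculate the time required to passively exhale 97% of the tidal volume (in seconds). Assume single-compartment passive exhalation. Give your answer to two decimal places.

0.81

τ = R × C = 7.0 × 33 mL/cmH2O = 7.0 × 0.033 L/cmH2O = 0.231 s.
Exhaled fraction f = 1 − e^(−t/τ) → t = −τ·ln(1 − f) = −0.231·ln(0.03) = 0.81 s.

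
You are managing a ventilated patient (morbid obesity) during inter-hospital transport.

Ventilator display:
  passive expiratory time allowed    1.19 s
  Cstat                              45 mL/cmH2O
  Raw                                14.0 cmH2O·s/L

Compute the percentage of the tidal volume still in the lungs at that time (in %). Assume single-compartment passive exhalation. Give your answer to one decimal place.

τ = R × C = 14.0 × 45 mL/cmH2O = 14.0 × 0.045 L/cmH2O = 0.63 s.
Passive exhalation: V(t)/V₀ = e^(−t/τ) = e^(−1.19/0.63) = 0.1512.
Fraction remaining = 0.1512 → 15.12%.

15.1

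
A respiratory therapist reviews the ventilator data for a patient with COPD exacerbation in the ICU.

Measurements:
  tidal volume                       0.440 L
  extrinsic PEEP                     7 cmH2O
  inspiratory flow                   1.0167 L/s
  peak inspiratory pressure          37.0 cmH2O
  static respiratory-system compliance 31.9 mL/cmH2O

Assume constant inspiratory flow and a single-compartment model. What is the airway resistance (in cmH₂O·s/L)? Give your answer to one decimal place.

15.9

Equation of motion (constant flow): PIP = Vt/C + R·V̇ + PEEP.
R·V̇ = PIP − Vt/C − PEEP = 37.0 − 440/31.9 − 7 = 37.0 − 13.793 − 7 = 16.207 cmH2O.
R = 16.207 / 1.0167 = 15.941 cmH2O·s/L.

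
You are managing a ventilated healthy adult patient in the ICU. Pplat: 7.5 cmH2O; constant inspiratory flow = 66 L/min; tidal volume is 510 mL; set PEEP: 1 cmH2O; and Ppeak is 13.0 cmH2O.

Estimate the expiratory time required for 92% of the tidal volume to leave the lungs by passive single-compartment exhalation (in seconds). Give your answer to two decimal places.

Flow: 66 L/min ÷ 60 = 1.1 L/s.
R = (PIP − Pplat)/V̇ = (13.0 − 7.5) / 1.1 = 5.5/1.1 = 5.0 cmH2O·s/L.
C = Vt/(Pplat − PEEP) = 510.0 / (7.5 − 1) = 510.0/6.5 = 78.462 mL/cmH2O.
τ = R × C = 5.0 × 0.07846 L/cmH2O = 0.3923 s.
t = −τ·ln(1 − 0.92) = −0.3923·ln(0.08) = 0.9908 s.

0.99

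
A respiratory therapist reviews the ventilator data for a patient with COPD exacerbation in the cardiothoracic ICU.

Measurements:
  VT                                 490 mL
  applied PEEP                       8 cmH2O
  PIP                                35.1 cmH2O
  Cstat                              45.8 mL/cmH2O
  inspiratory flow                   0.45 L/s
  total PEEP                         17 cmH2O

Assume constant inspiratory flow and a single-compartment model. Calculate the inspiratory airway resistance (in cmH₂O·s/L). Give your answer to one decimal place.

16.4

Total PEEP = 17 cmH2O (set 8 + intrinsic 9); this is the baseline alveolar pressure.
Equation of motion (constant flow): PIP = Vt/C + R·V̇ + PEEP.
R·V̇ = PIP − Vt/C − PEEP = 35.1 − 490/45.8 − 17 = 35.1 − 10.699 − 17 = 7.401 cmH2O.
R = 7.401 / 0.45 = 16.447 cmH2O·s/L.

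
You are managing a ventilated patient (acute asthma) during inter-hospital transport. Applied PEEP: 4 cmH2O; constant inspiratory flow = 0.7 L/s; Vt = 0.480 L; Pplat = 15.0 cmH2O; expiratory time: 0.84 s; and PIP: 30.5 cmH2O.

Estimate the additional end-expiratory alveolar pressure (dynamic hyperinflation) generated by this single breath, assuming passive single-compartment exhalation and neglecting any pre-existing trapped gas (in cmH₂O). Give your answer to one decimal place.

R = (PIP − Pplat)/V̇ = (30.5 − 15.0) / 0.7 = 15.5/0.7 = 22.143 cmH2O·s/L.
C = Vt/(Pplat − PEEP) = 480.0 / (15.0 − 4) = 480.0/11.0 = 43.636 mL/cmH2O.
τ = R × C = 22.143 × 0.04364 L/cmH2O = 0.9663 s.
Fraction remaining = e^(−Te/τ) = e^(−0.84/0.9663) = 0.4192; trapped volume = 480.0 × 0.4192 = 201.22 mL.
Additional alveolar pressure from trapping ≈ V_trapped / C = 201.22 / 43.636 = 4.611 cmH2O.

4.6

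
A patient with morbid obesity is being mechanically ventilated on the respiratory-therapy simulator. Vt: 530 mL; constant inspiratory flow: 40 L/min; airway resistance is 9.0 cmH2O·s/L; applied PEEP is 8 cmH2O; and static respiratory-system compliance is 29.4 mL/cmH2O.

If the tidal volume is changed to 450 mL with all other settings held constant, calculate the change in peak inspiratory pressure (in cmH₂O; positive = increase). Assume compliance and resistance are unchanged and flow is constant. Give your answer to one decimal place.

PIP = Vt/C + R·V̇ + PEEP (constant-flow equation of motion).
Only the elastic term changes: ΔPIP = ΔVt / C = (450 − 530) / 29.4 = -2.721 cmH2O.

-2.7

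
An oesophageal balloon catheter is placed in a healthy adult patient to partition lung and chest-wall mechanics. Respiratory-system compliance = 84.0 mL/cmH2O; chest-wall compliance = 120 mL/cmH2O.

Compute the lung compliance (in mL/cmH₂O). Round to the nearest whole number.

1/CL = 1/Crs − 1/Ccw.
1/CL = 1/84.0 − 1/120 = 0.003571.
CL = 280.03 mL/cmH2O.

280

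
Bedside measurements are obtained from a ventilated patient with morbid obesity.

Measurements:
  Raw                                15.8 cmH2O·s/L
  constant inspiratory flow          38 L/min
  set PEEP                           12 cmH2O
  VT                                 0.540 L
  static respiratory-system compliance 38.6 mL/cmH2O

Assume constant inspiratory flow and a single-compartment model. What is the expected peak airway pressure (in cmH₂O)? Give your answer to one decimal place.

36.0

Flow: 38 L/min ÷ 60 = 0.6333 L/s.
Equation of motion (constant flow): PIP = Vt/C + R·V̇ + PEEP.
PIP = 540/38.6 + 15.8×0.6333 + 12 = 13.99 + 10.006 + 12 = 35.996 cmH2O.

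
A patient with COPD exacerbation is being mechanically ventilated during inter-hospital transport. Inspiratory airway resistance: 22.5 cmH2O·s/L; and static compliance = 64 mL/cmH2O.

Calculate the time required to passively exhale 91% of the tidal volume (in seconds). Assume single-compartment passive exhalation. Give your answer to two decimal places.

τ = R × C = 22.5 × 64 mL/cmH2O = 22.5 × 0.064 L/cmH2O = 1.44 s.
Exhaled fraction f = 1 − e^(−t/τ) → t = −τ·ln(1 − f) = −1.44·ln(0.09) = 3.467 s.

3.47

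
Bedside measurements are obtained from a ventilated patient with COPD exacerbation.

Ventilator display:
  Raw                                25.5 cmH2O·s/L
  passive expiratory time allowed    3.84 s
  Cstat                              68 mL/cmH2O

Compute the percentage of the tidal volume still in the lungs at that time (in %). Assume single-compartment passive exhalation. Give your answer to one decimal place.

10.9

τ = R × C = 25.5 × 68 mL/cmH2O = 25.5 × 0.068 L/cmH2O = 1.734 s.
Passive exhalation: V(t)/V₀ = e^(−t/τ) = e^(−3.84/1.734) = 0.1092.
Fraction remaining = 0.1092 → 10.92%.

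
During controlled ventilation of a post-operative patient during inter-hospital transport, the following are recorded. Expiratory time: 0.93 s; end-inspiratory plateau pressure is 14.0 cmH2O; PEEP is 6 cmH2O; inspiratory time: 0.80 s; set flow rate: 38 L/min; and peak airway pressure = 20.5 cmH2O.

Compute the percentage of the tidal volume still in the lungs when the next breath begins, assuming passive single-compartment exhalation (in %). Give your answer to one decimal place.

Flow: 38 L/min ÷ 60 = 0.6333 L/s.
Vt = flow × Ti = 0.6333 L/s × 0.80 s × 1000 mL/L = 506.64 mL.
R = (PIP − Pplat)/V̇ = (20.5 − 14.0) / 0.6333 = 6.5/0.6333 = 10.264 cmH2O·s/L.
C = Vt/(Pplat − PEEP) = 506.64 / (14.0 − 6) = 506.64/8.0 = 63.33 mL/cmH2O.
τ = R × C = 10.264 × 0.06333 L/cmH2O = 0.65 s.
Fraction remaining at end-expiration = e^(−Te/τ) = e^(−0.93/0.65) = 0.2391 → 23.91%.

23.9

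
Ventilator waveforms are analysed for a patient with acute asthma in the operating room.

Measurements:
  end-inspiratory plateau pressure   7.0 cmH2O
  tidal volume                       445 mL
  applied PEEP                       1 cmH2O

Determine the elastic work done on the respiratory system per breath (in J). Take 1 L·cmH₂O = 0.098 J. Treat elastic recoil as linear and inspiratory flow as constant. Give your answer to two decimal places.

0.13

Elastic work ≈ ½ × (Pplat − PEEP) × Vt = 0.5 × (7.0 − 1) × 0.445 L = 0.5 × 6.0 × 0.445 = 1.335 L·cmH2O.
× 0.098 J/(L·cmH2O) → 0.1308 J.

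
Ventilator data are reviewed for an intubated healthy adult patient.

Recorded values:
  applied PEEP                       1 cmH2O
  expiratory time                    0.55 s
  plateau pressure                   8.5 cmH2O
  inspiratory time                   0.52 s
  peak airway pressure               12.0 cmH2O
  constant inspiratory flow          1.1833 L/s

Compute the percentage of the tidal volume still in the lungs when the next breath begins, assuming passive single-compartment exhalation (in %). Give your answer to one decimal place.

10.4

Vt = flow × Ti = 1.1833 L/s × 0.52 s × 1000 mL/L = 615.32 mL.
R = (PIP − Pplat)/V̇ = (12.0 − 8.5) / 1.1833 = 3.5/1.1833 = 2.958 cmH2O·s/L.
C = Vt/(Pplat − PEEP) = 615.32 / (8.5 − 1) = 615.32/7.5 = 82.043 mL/cmH2O.
τ = R × C = 2.958 × 0.08204 L/cmH2O = 0.2427 s.
Fraction remaining at end-expiration = e^(−Te/τ) = e^(−0.55/0.2427) = 0.1037 → 10.37%.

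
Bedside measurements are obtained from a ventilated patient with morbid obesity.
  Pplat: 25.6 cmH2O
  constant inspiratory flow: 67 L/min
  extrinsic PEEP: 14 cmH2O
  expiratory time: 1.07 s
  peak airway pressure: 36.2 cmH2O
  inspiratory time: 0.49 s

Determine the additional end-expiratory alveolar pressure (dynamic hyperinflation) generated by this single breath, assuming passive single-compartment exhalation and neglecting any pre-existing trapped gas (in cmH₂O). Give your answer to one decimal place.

Flow: 67 L/min ÷ 60 = 1.1167 L/s.
Vt = flow × Ti = 1.1167 L/s × 0.49 s × 1000 mL/L = 547.18 mL.
R = (PIP − Pplat)/V̇ = (36.2 − 25.6) / 1.1167 = 10.6/1.1167 = 9.492 cmH2O·s/L.
C = Vt/(Pplat − PEEP) = 547.18 / (25.6 − 14) = 547.18/11.6 = 47.171 mL/cmH2O.
τ = R × C = 9.492 × 0.04717 L/cmH2O = 0.4477 s.
Fraction remaining = e^(−Te/τ) = e^(−1.07/0.4477) = 0.09163; trapped volume = 547.18 × 0.09163 = 50.138 mL.
Additional alveolar pressure from trapping ≈ V_trapped / C = 50.138 / 47.171 = 1.063 cmH2O.

1.1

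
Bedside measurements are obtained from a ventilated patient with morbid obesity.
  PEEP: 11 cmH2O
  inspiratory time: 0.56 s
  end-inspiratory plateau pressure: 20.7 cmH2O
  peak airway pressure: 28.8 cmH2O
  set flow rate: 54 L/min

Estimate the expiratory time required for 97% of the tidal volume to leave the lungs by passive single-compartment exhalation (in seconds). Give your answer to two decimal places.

Flow: 54 L/min ÷ 60 = 0.9 L/s.
Vt = flow × Ti = 0.9 L/s × 0.56 s × 1000 mL/L = 504.0 mL.
R = (PIP − Pplat)/V̇ = (28.8 − 20.7) / 0.9 = 8.1/0.9 = 9.0 cmH2O·s/L.
C = Vt/(Pplat − PEEP) = 504.0 / (20.7 − 11) = 504.0/9.7 = 51.959 mL/cmH2O.
τ = R × C = 9.0 × 0.05196 L/cmH2O = 0.4676 s.
t = −τ·ln(1 − 0.97) = −0.4676·ln(0.03) = 1.64 s.

1.64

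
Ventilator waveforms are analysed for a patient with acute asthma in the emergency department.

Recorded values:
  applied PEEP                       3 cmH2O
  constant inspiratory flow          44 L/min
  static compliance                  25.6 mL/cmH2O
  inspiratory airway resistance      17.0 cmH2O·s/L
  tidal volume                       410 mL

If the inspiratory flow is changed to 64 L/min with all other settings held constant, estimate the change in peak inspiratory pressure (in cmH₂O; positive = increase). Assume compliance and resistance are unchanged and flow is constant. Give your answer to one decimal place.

Flow: 44 L/min ÷ 60 = 0.7333 L/s.
New flow: 64 L/min ÷ 60 = 1.0667 L/s.
PIP = Vt/C + R·V̇ + PEEP (constant-flow equation of motion).
Only the resistive term changes: ΔPIP = R × ΔV̇ = 17.0 × (1.0667 − 0.7333) = 17.0 × 0.3334 = 5.668 cmH2O.

5.7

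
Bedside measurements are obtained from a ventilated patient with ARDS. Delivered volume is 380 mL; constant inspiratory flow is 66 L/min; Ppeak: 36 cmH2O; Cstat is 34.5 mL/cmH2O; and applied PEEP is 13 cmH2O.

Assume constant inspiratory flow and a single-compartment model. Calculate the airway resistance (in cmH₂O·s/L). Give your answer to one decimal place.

10.9

Flow: 66 L/min ÷ 60 = 1.1 L/s.
Equation of motion (constant flow): PIP = Vt/C + R·V̇ + PEEP.
R·V̇ = PIP − Vt/C − PEEP = 36 − 380/34.5 − 13 = 36 − 11.014 − 13 = 11.986 cmH2O.
R = 11.986 / 1.1 = 10.896 cmH2O·s/L.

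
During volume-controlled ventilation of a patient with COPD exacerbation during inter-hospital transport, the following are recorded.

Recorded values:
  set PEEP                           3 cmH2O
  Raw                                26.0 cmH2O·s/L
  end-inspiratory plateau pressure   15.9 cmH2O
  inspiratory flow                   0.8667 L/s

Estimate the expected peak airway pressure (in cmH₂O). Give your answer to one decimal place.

38.4

PIP = Pplat + Raw × flow = 15.9 + 26.0 × 0.8667 = 15.9 + 22.534 = 38.434 cmH2O.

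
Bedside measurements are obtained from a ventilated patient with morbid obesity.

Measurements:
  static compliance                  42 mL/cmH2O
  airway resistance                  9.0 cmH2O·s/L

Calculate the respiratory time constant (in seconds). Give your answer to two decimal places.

τ = R × C = 9.0 × 42 mL/cmH2O = 9.0 × 0.042 L/cmH2O = 0.378 s.

0.38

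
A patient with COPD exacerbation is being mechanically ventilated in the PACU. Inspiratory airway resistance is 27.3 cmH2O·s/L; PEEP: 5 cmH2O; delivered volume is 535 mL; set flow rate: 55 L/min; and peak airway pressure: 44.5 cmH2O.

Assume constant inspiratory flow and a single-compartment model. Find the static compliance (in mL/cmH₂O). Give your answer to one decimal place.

Flow: 55 L/min ÷ 60 = 0.9167 L/s.
Equation of motion (constant flow): PIP = Vt/C + R·V̇ + PEEP.
Vt/C = PIP − R·V̇ − PEEP = 44.5 − 27.3×0.9167 − 5 = 44.5 − 25.026 − 5 = 14.474 cmH2O.
C = Vt / 14.474 = 535 / 14.474 = 36.963 mL/cmH2O.

37.0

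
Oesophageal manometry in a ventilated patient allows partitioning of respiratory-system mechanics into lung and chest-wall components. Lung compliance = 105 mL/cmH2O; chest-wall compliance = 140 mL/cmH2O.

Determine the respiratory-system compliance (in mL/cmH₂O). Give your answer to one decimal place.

60.0

Lung and chest wall are elastances in series: 1/Crs = 1/CL + 1/Ccw.
1/Crs = 1/105 + 1/140 = 0.01667.
Crs = 59.988 mL/cmH2O.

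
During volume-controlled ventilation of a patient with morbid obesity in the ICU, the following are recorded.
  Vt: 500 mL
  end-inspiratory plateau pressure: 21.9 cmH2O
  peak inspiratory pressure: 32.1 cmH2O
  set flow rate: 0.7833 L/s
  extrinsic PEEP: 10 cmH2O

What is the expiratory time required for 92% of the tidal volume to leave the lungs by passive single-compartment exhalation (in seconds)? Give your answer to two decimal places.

R = (PIP − Pplat)/V̇ = (32.1 − 21.9) / 0.7833 = 10.2/0.7833 = 13.022 cmH2O·s/L.
C = Vt/(Pplat − PEEP) = 500.0 / (21.9 − 10) = 500.0/11.9 = 42.017 mL/cmH2O.
τ = R × C = 13.022 × 0.04202 L/cmH2O = 0.5472 s.
t = −τ·ln(1 − 0.92) = −0.5472·ln(0.08) = 1.382 s.

1.38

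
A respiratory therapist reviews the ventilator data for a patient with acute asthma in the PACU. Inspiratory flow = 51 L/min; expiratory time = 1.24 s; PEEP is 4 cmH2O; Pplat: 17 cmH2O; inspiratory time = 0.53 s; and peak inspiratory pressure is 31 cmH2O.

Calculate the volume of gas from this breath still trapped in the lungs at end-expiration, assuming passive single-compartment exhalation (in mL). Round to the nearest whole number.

51

Flow: 51 L/min ÷ 60 = 0.85 L/s.
Vt = flow × Ti = 0.85 L/s × 0.53 s × 1000 mL/L = 450.5 mL.
R = (PIP − Pplat)/V̇ = (31 − 17) / 0.85 = 14.0/0.85 = 16.471 cmH2O·s/L.
C = Vt/(Pplat − PEEP) = 450.5 / (17 − 4) = 450.5/13.0 = 34.654 mL/cmH2O.
τ = R × C = 16.471 × 0.03465 L/cmH2O = 0.5707 s.
Fraction remaining = e^(−Te/τ) = e^(−1.24/0.5707) = 0.1139.
Trapped volume = 450.5 × 0.1139 = 51.312 mL.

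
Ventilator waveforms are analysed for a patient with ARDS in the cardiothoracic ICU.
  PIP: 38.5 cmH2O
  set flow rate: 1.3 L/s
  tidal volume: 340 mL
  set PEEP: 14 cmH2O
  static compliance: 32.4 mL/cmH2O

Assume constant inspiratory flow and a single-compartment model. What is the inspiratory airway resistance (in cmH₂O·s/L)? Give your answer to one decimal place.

Equation of motion (constant flow): PIP = Vt/C + R·V̇ + PEEP.
R·V̇ = PIP − Vt/C − PEEP = 38.5 − 340/32.4 − 14 = 38.5 − 10.494 − 14 = 14.006 cmH2O.
R = 14.006 / 1.3 = 10.774 cmH2O·s/L.

10.8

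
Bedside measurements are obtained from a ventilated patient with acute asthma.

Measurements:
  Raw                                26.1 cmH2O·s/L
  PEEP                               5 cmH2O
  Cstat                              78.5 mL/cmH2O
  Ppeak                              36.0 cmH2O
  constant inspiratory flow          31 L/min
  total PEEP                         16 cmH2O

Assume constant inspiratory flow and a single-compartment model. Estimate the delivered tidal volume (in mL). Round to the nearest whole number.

511

Flow: 31 L/min ÷ 60 = 0.5167 L/s.
Total PEEP = 16 cmH2O (set 5 + intrinsic 11); this is the baseline alveolar pressure.
Equation of motion (constant flow): PIP = Vt/C + R·V̇ + PEEP.
Vt/C = PIP − R·V̇ − PEEP = 36.0 − 13.486 − 16 = 6.514 cmH2O.
Vt = C × 6.514 = 78.5 × 6.514 = 511.35 mL.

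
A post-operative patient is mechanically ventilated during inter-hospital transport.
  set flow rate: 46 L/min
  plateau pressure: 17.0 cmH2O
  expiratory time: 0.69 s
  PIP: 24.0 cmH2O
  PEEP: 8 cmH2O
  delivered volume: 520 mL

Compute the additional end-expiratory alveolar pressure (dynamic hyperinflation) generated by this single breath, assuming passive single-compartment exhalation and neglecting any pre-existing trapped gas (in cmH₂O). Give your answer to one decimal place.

Flow: 46 L/min ÷ 60 = 0.7667 L/s.
R = (PIP − Pplat)/V̇ = (24.0 − 17.0) / 0.7667 = 7.0/0.7667 = 9.13 cmH2O·s/L.
C = Vt/(Pplat − PEEP) = 520.0 / (17.0 − 8) = 520.0/9.0 = 57.778 mL/cmH2O.
τ = R × C = 9.13 × 0.05778 L/cmH2O = 0.5275 s.
Fraction remaining = e^(−Te/τ) = e^(−0.69/0.5275) = 0.2703; trapped volume = 520.0 × 0.2703 = 140.56 mL.
Additional alveolar pressure from trapping ≈ V_trapped / C = 140.56 / 57.778 = 2.433 cmH2O.

2.4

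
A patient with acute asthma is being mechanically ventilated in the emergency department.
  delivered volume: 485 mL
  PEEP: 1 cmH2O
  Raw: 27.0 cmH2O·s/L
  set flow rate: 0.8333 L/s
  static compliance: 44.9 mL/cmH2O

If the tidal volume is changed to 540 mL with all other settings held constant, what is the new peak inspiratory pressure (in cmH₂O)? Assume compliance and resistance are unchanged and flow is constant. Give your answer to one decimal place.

35.5

PIP = Vt/C + R·V̇ + PEEP (constant-flow equation of motion).
Only the elastic term changes: ΔPIP = ΔVt / C = (540 − 485) / 44.9 = 1.225 cmH2O.
Original PIP = 485/44.9 + 27.0×0.8333 + 1 = 34.301 cmH2O; new PIP = 34.301 + (1.225) = 35.526 cmH2O.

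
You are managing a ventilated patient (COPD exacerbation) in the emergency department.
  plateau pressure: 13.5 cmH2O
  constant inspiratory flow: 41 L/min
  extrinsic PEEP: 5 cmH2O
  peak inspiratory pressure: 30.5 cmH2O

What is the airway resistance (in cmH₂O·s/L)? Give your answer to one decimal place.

24.9

Flow: 41 L/min ÷ 60 = 0.6833 L/s.
Raw = (PIP − Pplat) / flow = (30.5 − 13.5) / 0.6833 = 17.0 / 0.6833 = 24.879 cmH2O·s/L.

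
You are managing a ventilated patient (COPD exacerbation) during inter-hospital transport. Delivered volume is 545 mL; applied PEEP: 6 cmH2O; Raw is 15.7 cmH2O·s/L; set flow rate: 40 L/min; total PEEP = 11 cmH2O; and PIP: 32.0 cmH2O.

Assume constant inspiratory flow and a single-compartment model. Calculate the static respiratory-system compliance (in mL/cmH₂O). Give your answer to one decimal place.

51.7

Flow: 40 L/min ÷ 60 = 0.6667 L/s.
Total PEEP = 11 cmH2O (set 6 + intrinsic 5); this is the baseline alveolar pressure.
Equation of motion (constant flow): PIP = Vt/C + R·V̇ + PEEP.
Vt/C = PIP − R·V̇ − PEEP = 32.0 − 15.7×0.6667 − 11 = 32.0 − 10.467 − 11 = 10.533 cmH2O.
C = Vt / 10.533 = 545 / 10.533 = 51.742 mL/cmH2O.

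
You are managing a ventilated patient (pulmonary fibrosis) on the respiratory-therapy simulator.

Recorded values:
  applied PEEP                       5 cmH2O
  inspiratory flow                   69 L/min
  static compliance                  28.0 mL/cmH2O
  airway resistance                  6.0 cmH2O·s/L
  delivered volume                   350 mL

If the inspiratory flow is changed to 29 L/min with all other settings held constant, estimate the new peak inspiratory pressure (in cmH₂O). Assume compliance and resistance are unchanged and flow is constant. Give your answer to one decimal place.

20.4

Flow: 69 L/min ÷ 60 = 1.15 L/s.
New flow: 29 L/min ÷ 60 = 0.4833 L/s.
PIP = Vt/C + R·V̇ + PEEP (constant-flow equation of motion).
Only the resistive term changes: ΔPIP = R × ΔV̇ = 6.0 × (0.4833 − 1.15) = 6.0 × -0.6667 = -4.0 cmH2O.
Original PIP = 350/28.0 + 6.0×1.15 + 5 = 24.4 cmH2O; new PIP = 24.4 + (-4.0) = 20.4 cmH2O.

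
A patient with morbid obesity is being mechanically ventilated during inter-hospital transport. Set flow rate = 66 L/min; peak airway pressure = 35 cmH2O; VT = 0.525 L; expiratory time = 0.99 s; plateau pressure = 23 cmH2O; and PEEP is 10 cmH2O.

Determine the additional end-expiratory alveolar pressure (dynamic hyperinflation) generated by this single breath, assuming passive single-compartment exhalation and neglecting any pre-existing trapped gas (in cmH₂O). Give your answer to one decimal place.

1.4

Flow: 66 L/min ÷ 60 = 1.1 L/s.
R = (PIP − Pplat)/V̇ = (35 − 23) / 1.1 = 12.0/1.1 = 10.909 cmH2O·s/L.
C = Vt/(Pplat − PEEP) = 525.0 / (23 − 10) = 525.0/13.0 = 40.385 mL/cmH2O.
τ = R × C = 10.909 × 0.04039 L/cmH2O = 0.4406 s.
Fraction remaining = e^(−Te/τ) = e^(−0.99/0.4406) = 0.1057; trapped volume = 525.0 × 0.1057 = 55.493 mL.
Additional alveolar pressure from trapping ≈ V_trapped / C = 55.493 / 40.385 = 1.374 cmH2O.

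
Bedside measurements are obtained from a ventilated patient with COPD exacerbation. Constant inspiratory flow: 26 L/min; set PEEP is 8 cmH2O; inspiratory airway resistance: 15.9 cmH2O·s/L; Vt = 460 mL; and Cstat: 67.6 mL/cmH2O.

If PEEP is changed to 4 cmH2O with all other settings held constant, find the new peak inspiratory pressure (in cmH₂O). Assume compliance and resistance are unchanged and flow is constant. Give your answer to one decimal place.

17.7

Flow: 26 L/min ÷ 60 = 0.4333 L/s.
PIP = Vt/C + R·V̇ + PEEP (constant-flow equation of motion).
Only the baseline term changes: ΔPIP = ΔPEEP = 4 − 8 = -4.0 cmH2O.
Original PIP = 460/67.6 + 15.9×0.4333 + 8 = 21.694 cmH2O; new PIP = 21.694 + (-4.0) = 17.694 cmH2O.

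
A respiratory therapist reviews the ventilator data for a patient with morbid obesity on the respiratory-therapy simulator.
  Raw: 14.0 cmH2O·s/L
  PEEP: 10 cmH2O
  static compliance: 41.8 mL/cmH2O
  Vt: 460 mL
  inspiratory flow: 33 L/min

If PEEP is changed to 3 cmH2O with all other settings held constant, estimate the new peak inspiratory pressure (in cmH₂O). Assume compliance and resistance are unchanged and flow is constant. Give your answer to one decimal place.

21.7

Flow: 33 L/min ÷ 60 = 0.55 L/s.
PIP = Vt/C + R·V̇ + PEEP (constant-flow equation of motion).
Only the baseline term changes: ΔPIP = ΔPEEP = 3 − 10 = -7.0 cmH2O.
Original PIP = 460/41.8 + 14.0×0.55 + 10 = 28.705 cmH2O; new PIP = 28.705 + (-7.0) = 21.705 cmH2O.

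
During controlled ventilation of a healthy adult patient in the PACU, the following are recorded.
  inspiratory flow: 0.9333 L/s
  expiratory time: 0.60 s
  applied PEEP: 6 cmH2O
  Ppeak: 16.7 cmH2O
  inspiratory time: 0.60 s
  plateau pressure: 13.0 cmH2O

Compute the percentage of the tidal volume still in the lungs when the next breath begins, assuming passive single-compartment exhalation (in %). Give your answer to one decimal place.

15.1

Vt = flow × Ti = 0.9333 L/s × 0.60 s × 1000 mL/L = 559.98 mL.
R = (PIP − Pplat)/V̇ = (16.7 − 13.0) / 0.9333 = 3.7/0.9333 = 3.964 cmH2O·s/L.
C = Vt/(Pplat − PEEP) = 559.98 / (13.0 − 6) = 559.98/7.0 = 79.997 mL/cmH2O.
τ = R × C = 3.964 × 0.08 L/cmH2O = 0.3171 s.
Fraction remaining at end-expiration = e^(−Te/τ) = e^(−0.60/0.3171) = 0.1507 → 15.07%.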